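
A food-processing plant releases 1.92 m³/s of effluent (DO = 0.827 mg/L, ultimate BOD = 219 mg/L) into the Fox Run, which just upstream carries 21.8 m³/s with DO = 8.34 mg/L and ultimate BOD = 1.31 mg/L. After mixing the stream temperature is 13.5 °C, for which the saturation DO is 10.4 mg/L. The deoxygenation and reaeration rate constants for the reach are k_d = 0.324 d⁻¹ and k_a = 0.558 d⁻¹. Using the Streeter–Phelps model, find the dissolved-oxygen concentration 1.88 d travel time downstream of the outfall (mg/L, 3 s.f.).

DO ≈ 4.39 mg/L

Mixed DO = (21.8×8.34 + 1.92×0.827)/(21.8+1.92) = 183.4/23.72 = 7.732 mg/L.
Mixed L₀ = (21.8×1.31 + 1.92×219)/(23.72) = 449.0/23.72 = 18.93 mg/L.
Initial deficit D₀ = C_s − DO₀ = 10.4 − 7.732 = 2.668 mg/L.
D(1.88) = [0.324×18.93/(0.558−0.324)](e^(−0.324×1.88) − e^(−0.558×1.88)) + 2.668 e^(−0.558×1.88)
= 26.21 × (0.5438 − 0.3503) + 2.668 × 0.3503 = 6.008 mg/L.
DO = 10.4 − 6.008 = 4.392 mg/L.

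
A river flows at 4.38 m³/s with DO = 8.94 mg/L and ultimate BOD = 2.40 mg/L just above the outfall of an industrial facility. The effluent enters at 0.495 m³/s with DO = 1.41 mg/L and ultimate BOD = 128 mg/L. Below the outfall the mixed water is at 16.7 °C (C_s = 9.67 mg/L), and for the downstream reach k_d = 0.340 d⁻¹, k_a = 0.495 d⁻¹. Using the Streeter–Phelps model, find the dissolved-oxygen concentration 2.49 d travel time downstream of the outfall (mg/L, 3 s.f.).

DO ≈ 4.67 mg/L

Mixed DO = (4.38×8.94 + 0.495×1.41)/(4.38+0.495) = 39.86/4.875 = 8.175 mg/L.
Mixed L₀ = (4.38×2.40 + 0.495×128)/(4.875) = 73.87/4.875 = 15.15 mg/L.
Initial deficit D₀ = C_s − DO₀ = 9.67 − 8.175 = 1.495 mg/L.
D(2.49) = [0.340×15.15/(0.495−0.340)](e^(−0.340×2.49) − e^(−0.495×2.49)) + 1.495 e^(−0.495×2.49)
= 33.24 × (0.4289 − 0.2915) + 1.495 × 0.2915 = 5.000 mg/L.
DO = 9.67 − 5.000 = 4.670 mg/L.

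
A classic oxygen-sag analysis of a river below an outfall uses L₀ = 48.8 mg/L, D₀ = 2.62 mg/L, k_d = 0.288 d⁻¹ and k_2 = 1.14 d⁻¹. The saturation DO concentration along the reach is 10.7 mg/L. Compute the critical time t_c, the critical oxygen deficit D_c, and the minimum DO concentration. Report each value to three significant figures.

At the critical point dD/dt = 0, so k_d L₀ e^(−k_d t) = k_2 D. Substituting D(t) from the Streeter–Phelps equation and solving for t gives
t_c = ln[(k_2/k_d)(1 − D₀(k_2−k_d)/(k_d L₀))] / (k_2−k_d).
Here k_2−k_d = 0.8520 d⁻¹ and 1 − D₀(k_2−k_d)/(k_d L₀) = 1 − 2.62×0.8520/(0.288×48.8) = 0.8412, so
t_c = ln(3.958 × 0.8412) / 0.8520 = 1.203 / 0.8520 = 1.412 d.
D_c = (k_d/k_2) L₀ e^(−k_d t_c) = (0.288/1.14) × 48.8 × e^(−0.288×1.412) = 0.2526 × 48.8 × 0.6659 = 8.210 mg/L.
Minimum DO = C_s − D_c = 10.7 − 8.210 = 2.490 mg/L.

t_c ≈ 1.41 d; D_c ≈ 8.21 mg/L; min DO ≈ 2.49 mg/L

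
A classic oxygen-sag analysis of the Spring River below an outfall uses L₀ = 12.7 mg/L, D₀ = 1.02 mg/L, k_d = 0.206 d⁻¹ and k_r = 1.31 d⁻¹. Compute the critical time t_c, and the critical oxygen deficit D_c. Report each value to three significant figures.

At the critical point dD/dt = 0, so k_d L₀ e^(−k_d t) = k_r D. Substituting D(t) from the Streeter–Phelps equation and solving for t gives
t_c = ln[(k_r/k_d)(1 − D₀(k_r−k_d)/(k_d L₀))] / (k_r−k_d).
Here k_r−k_d = 1.104 d⁻¹ and 1 − D₀(k_r−k_d)/(k_d L₀) = 1 − 1.02×1.104/(0.206×12.7) = 0.5696, so
t_c = ln(6.359 × 0.5696) / 1.104 = 1.287 / 1.104 = 1.166 d.
L(t_c) = L₀ e^(−k_d t_c) = 12.7 × 0.7865 = 9.989 mg/L, and at the critical point k_r D_c = k_d L, so D_c = (0.206/1.31) × 9.989 = 1.571 mg/L.

t_c ≈ 1.17 d; D_c ≈ 1.57 mg/L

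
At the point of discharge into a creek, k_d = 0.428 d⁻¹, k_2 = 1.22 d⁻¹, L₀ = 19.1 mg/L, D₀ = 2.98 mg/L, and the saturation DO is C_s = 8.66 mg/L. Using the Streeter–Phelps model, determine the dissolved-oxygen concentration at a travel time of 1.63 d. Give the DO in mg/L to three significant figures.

k_d L₀/(k_2−k_d) = 0.428×19.1/(1.22−0.428) = 8.175/0.7920 = 10.32 mg/L.
e^(−k_d t) = e^(−0.428×1.630) = 0.4978; e^(−k_2 t) = e^(−1.22×1.630) = 0.1369.
D = 10.32 × (0.4978 − 0.1369) + 2.98 × 0.1369 = 3.725 + 0.4079 = 4.133 mg/L.
DO = C_s − D = 8.66 − 4.133 = 4.527 mg/L.

DO ≈ 4.53 mg/L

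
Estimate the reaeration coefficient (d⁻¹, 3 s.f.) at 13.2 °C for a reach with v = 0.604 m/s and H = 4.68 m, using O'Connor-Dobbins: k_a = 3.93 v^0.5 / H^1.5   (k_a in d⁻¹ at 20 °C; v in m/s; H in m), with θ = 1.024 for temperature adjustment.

k_a(20) = 3.93 × 0.604^0.5 / 4.68^1.5 = 3.93 × 0.7772 / 10.12 = 0.3017 d⁻¹.
k_a(13.2) = 0.3017 × 1.024^(13.2−20) = 0.3017 × 0.8511 = 0.2567 d⁻¹.

k_a ≈ 0.257 d⁻¹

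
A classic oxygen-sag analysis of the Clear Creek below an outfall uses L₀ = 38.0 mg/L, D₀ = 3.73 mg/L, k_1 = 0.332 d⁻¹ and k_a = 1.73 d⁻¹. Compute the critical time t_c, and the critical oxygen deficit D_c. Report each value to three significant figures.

With k_a/k_1 = 5.211 and 1 − D₀(k_a−k_1)/(k_1 L₀) = 0.5867,
t_c = ln(5.211 × 0.5867) / (1.73 − 0.332) = ln(3.057) / 1.398 = 1.117/1.398 = 0.7993 d.
L(t_c) = L₀ e^(−k_1 t_c) = 38.0 × 0.7669 = 29.14 mg/L, and at the critical point k_a D_c = k_1 L, so D_c = (0.332/1.73) × 29.14 = 5.593 mg/L.

t_c ≈ 0.799 d; D_c ≈ 5.59 mg/L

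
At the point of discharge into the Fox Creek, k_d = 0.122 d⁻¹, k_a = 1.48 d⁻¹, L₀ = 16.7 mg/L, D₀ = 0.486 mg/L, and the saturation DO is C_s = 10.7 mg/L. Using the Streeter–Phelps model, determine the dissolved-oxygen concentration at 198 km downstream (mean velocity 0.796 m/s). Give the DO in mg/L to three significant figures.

Travel time t = x/v = 198 km / (0.796 m/s) = 198000 m / 0.796 m/s = 248700 s = 2.879 d.
k_d L₀/(k_a−k_d) = 0.122×16.7/(1.48−0.122) = 2.037/1.358 = 1.500 mg/L.
e^(−k_d t) = e^(−0.122×2.879) = 0.7038; e^(−k_a t) = e^(−1.48×2.879) = 0.01411.
D = 1.500 × (0.7038 − 0.01411) + 0.486 × 0.01411 = 1.035 + 0.006857 = 1.042 mg/L.
DO = C_s − D = 10.7 − 1.042 = 9.658 mg/L.

DO ≈ 9.66 mg/L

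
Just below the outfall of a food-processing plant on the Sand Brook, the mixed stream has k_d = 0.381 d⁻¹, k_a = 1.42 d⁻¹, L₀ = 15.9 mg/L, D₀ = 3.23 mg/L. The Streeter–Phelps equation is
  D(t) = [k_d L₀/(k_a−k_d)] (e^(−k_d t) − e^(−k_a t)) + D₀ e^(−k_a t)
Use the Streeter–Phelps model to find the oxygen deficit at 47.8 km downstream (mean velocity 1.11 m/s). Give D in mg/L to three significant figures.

D ≈ 3.54 mg/L

Travel time t = x/v = 47.8 km / (1.11 m/s) = 47800 m / 1.11 m/s = 43060 s = 0.4984 d.
k_d L₀/(k_a−k_d) = 0.381×15.9/(1.42−0.381) = 6.058/1.039 = 5.831 mg/L.
e^(−k_d t) = e^(−0.381×0.4984) = 0.8270; e^(−k_a t) = e^(−1.42×0.4984) = 0.4928.
D = 5.831 × (0.8270 − 0.4928) + 3.23 × 0.4928 = 1.949 + 1.592 = 3.541 mg/L.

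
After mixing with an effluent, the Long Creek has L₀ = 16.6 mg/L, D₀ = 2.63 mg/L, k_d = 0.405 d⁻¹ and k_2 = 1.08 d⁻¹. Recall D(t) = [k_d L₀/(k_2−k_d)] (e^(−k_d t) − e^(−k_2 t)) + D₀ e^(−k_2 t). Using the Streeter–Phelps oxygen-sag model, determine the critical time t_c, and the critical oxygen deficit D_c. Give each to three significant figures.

At the critical point dD/dt = 0, so k_d L₀ e^(−k_d t) = k_2 D. Substituting D(t) from the Streeter–Phelps equation and solving for t gives
t_c = ln[(k_2/k_d)(1 − D₀(k_2−k_d)/(k_d L₀))] / (k_2−k_d).
Here k_2−k_d = 0.6750 d⁻¹ and 1 − D₀(k_2−k_d)/(k_d L₀) = 1 − 2.63×0.6750/(0.405×16.6) = 0.7359, so
t_c = ln(2.667 × 0.7359) / 0.6750 = 0.6742 / 0.6750 = 0.9989 d.
L(t_c) = L₀ e^(−k_d t_c) = 16.6 × 0.6673 = 11.08 mg/L, and at the critical point k_2 D_c = k_d L, so D_c = (0.405/1.08) × 11.08 = 4.154 mg/L.

t_c ≈ 0.999 d; D_c ≈ 4.15 mg/L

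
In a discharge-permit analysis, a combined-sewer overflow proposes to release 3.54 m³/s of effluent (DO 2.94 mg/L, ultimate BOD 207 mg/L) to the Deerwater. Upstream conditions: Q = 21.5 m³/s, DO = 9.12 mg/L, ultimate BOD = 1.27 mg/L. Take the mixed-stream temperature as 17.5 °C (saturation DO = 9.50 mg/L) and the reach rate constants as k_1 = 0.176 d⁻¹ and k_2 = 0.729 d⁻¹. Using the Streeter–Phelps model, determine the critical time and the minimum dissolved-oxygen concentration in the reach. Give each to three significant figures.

Mixed DO = (21.5×9.12 + 3.54×2.94)/(21.5+3.54) = 206.5/25.04 = 8.246 mg/L.
Mixed L₀ = (21.5×1.27 + 3.54×207)/(25.04) = 760.1/25.04 = 30.35 mg/L.
Initial deficit D₀ = C_s − DO₀ = 9.50 − 8.246 = 1.254 mg/L.
t_c = (1/0.5530) ln[(0.729/0.176)(1 − 1.254×0.5530/(0.176×30.35))] = 1.808 × ln(3.605) = 2.319 d.
D_c = (0.176/0.729) × 30.35 × e^(−0.176×2.319) = 0.2414 × 30.35 × 0.6649 = 4.873 mg/L.
Minimum DO = 9.50 − 4.873 = 4.627 mg/L.

t_c ≈ 2.32 d; minimum DO ≈ 4.63 mg/L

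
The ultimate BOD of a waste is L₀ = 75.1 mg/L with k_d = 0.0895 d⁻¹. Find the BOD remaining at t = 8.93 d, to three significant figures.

L_t = L₀ e^(−k_d t) = 75.1 × e^(−0.0895×8.93) = 75.1 × 0.4497 = 33.77 mg/L.

L ≈ 33.8 mg/L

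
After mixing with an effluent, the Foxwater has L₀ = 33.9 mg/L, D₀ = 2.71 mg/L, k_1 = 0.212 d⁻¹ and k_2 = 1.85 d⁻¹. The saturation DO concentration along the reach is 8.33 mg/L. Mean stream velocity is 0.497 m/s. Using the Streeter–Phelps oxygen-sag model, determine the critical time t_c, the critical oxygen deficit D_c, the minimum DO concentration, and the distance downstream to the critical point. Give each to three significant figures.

t_c ≈ 0.736 d; D_c ≈ 3.32 mg/L; min DO ≈ 5.01 mg/L; x_c ≈ 31.6 km

t_c = [1/(k_2−k_1)] ln[(k_2/k_1)(1 − D₀(k_2−k_1)/(k_1 L₀))]
= [1/(1.85−0.212)] ln[(1.85/0.212)(1 − 2.71×1.638/(0.212×33.9))]
= (1/1.638) ln[8.726 × 0.3823] = 0.6105 × ln(3.336) = 0.6105 × 1.205 = 0.7356 d.
L(t_c) = L₀ e^(−k_1 t_c) = 33.9 × 0.8556 = 29.00 mg/L, and at the critical point k_2 D_c = k_1 L, so D_c = (0.212/1.85) × 29.00 = 3.324 mg/L.
Minimum DO = C_s − D_c = 8.33 − 3.324 = 5.006 mg/L.
x_c = v t_c = 0.497 m/s × 0.7356 d × 86400 s/d = 31590 m ≈ 31.6 km.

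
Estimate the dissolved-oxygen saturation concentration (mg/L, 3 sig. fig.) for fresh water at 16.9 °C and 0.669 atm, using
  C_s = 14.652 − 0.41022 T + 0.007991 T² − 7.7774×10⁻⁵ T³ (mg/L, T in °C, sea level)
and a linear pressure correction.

At sea level: C_s = 14.652 − 0.41022×16.9 + 0.007991×16.9² − 7.7774×10⁻⁵×16.9³ = 9.626 mg/L.
Pressure correction: C_s' = 9.626 × 0.669 = 6.440 mg/L.

C_s ≈ 6.44 mg/L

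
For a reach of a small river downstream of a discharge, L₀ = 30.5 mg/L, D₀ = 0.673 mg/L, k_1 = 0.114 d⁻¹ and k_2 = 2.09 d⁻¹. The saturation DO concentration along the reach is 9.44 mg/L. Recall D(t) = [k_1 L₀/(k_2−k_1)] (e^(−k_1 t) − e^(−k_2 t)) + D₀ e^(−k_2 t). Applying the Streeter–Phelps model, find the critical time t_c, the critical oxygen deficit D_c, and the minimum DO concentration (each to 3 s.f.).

t_c = [1/(k_2−k_1)] ln[(k_2/k_1)(1 − D₀(k_2−k_1)/(k_1 L₀))]
= [1/(2.09−0.114)] ln[(2.09/0.114)(1 − 0.673×1.976/(0.114×30.5))]
= (1/1.976) ln[18.33 × 0.6175] = 0.5061 × ln(11.32) = 0.5061 × 2.427 = 1.228 d.
L(t_c) = L₀ e^(−k_1 t_c) = 30.5 × 0.8694 = 26.52 mg/L, and at the critical point k_2 D_c = k_1 L, so D_c = (0.114/2.09) × 26.52 = 1.446 mg/L.
Minimum DO = C_s − D_c = 9.44 − 1.446 = 7.994 mg/L.

t_c ≈ 1.23 d; D_c ≈ 1.45 mg/L; min DO ≈ 7.99 mg/L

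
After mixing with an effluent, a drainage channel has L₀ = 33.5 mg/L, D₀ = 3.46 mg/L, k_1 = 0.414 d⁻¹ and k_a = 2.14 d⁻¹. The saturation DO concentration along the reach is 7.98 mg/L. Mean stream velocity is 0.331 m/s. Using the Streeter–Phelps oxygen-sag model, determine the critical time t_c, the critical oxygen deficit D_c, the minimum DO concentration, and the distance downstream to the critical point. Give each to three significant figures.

With k_a/k_1 = 5.169 and 1 − D₀(k_a−k_1)/(k_1 L₀) = 0.5694,
t_c = ln(5.169 × 0.5694) / (2.14 − 0.414) = ln(2.943) / 1.726 = 1.080/1.726 = 0.6255 d.
L(t_c) = L₀ e^(−k_1 t_c) = 33.5 × 0.7719 = 25.86 mg/L, and at the critical point k_a D_c = k_1 L, so D_c = (0.414/2.14) × 25.86 = 5.002 mg/L.
Minimum DO = C_s − D_c = 7.98 − 5.002 = 2.978 mg/L.
x_c = v t_c = 0.331 m/s × 0.6255 d × 86400 s/d = 17890 m ≈ 17.9 km.

t_c ≈ 0.625 d; D_c ≈ 5.00 mg/L; min DO ≈ 2.98 mg/L; x_c ≈ 17.9 km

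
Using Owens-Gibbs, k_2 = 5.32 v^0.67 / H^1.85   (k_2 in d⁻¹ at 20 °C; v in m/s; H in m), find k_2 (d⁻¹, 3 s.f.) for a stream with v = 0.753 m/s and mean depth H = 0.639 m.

k_2 ≈ 10.1 d⁻¹

k_2 = 5.32 × 0.753^0.67 / 0.639^1.85 = 5.32 × 0.8269 / 0.4367 = 10.07 d⁻¹.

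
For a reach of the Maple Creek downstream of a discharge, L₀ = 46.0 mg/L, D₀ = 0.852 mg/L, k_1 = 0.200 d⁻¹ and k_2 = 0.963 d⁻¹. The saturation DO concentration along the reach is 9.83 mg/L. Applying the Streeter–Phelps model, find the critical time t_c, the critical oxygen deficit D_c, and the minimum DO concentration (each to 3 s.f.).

t_c ≈ 1.96 d; D_c ≈ 6.45 mg/L; min DO ≈ 3.38 mg/L

With k_2/k_1 = 4.815 and 1 − D₀(k_2−k_1)/(k_1 L₀) = 0.9293,
t_c = ln(4.815 × 0.9293) / (0.963 − 0.200) = ln(4.475) / 0.7630 = 1.498/0.7630 = 1.964 d.
L(t_c) = L₀ e^(−k_1 t_c) = 46.0 × 0.6752 = 31.06 mg/L, and at the critical point k_2 D_c = k_1 L, so D_c = (0.200/0.963) × 31.06 = 6.450 mg/L.
Minimum DO = C_s − D_c = 9.83 − 6.450 = 3.380 mg/L.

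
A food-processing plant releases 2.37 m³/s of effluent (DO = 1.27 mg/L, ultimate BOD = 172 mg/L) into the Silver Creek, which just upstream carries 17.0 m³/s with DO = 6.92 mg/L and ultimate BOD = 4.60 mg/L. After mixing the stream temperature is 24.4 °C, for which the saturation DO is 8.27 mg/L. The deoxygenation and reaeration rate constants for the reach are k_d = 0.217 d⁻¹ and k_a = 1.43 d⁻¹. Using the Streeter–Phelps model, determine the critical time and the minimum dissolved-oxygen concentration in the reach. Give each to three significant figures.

Mixed DO = (17.0×6.92 + 2.37×1.27)/(17.0+2.37) = 120.6/19.37 = 6.229 mg/L.
Mixed L₀ = (17.0×4.60 + 2.37×172)/(19.37) = 485.8/19.37 = 25.08 mg/L.
Initial deficit D₀ = C_s − DO₀ = 8.27 − 6.229 = 2.041 mg/L.
t_c = (1/1.213) ln[(1.43/0.217)(1 − 2.041×1.213/(0.217×25.08))] = 0.8244 × ln(3.592) = 1.054 d.
D_c = (0.217/1.43) × 25.08 × e^(−0.217×1.054) = 0.1517 × 25.08 × 0.7955 = 3.028 mg/L.
Minimum DO = 8.27 − 3.028 = 5.242 mg/L.

t_c ≈ 1.05 d; minimum DO ≈ 5.24 mg/L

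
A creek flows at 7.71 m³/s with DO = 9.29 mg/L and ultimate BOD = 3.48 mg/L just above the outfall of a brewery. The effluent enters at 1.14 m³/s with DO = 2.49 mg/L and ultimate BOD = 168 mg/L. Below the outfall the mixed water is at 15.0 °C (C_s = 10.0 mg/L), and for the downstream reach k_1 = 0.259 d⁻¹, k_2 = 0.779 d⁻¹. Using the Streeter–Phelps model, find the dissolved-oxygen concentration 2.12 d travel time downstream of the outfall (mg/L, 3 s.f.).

DO ≈ 4.96 mg/L

Mixed DO = (7.71×9.29 + 1.14×2.49)/(7.71+1.14) = 74.46/8.850 = 8.414 mg/L.
Mixed L₀ = (7.71×3.48 + 1.14×168)/(8.850) = 218.4/8.850 = 24.67 mg/L.
Initial deficit D₀ = C_s − DO₀ = 10.0 − 8.414 = 1.586 mg/L.
D(2.12) = [0.259×24.67/(0.779−0.259)](e^(−0.259×2.12) − e^(−0.779×2.12)) + 1.586 e^(−0.779×2.12)
= 12.29 × (0.5775 − 0.1918) + 1.586 × 0.1918 = 5.044 mg/L.
DO = 10.0 − 5.044 = 4.956 mg/L.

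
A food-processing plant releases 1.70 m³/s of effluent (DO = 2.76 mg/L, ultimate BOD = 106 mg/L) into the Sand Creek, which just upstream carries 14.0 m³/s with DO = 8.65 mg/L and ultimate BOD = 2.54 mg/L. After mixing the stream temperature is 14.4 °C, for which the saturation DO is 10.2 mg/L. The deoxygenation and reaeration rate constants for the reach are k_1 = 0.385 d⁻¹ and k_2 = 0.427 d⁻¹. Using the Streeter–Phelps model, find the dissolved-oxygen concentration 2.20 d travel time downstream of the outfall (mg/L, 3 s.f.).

DO ≈ 4.58 mg/L

Mixed DO = (14.0×8.65 + 1.70×2.76)/(14.0+1.70) = 125.8/15.70 = 8.012 mg/L.
Mixed L₀ = (14.0×2.54 + 1.70×106)/(15.70) = 215.8/15.70 = 13.74 mg/L.
Initial deficit D₀ = C_s − DO₀ = 10.2 − 8.012 = 2.188 mg/L.
D(2.20) = [0.385×13.74/(0.427−0.385)](e^(−0.385×2.20) − e^(−0.427×2.20)) + 2.188 e^(−0.427×2.20)
= 126.0 × (0.4287 − 0.3909) + 2.188 × 0.3909 = 5.622 mg/L.
DO = 10.2 − 5.622 = 4.578 mg/L.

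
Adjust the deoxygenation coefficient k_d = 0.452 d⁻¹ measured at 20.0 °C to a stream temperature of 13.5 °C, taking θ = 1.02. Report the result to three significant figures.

k_d(T₂) = k_d(T₁) · θ^(T₂−T₁) = 0.452 × 1.02^(13.5−20.0)
= 0.452 × 1.02^-6.50 = 0.452 × 0.8792 = 0.3974 d⁻¹.

k_d ≈ 0.397 d⁻¹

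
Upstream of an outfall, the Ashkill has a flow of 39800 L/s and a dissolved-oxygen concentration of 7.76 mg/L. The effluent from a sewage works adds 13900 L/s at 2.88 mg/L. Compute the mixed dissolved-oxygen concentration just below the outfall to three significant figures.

6.50 mg/L

Flow-weighted mixing: C = (Q_r C_r + Q_w C_w)/(Q_r + Q_w)
= (39800×7.76 + 13900×2.88)/(39800 + 13900) = 348900/53700 = 6.497 mg/L.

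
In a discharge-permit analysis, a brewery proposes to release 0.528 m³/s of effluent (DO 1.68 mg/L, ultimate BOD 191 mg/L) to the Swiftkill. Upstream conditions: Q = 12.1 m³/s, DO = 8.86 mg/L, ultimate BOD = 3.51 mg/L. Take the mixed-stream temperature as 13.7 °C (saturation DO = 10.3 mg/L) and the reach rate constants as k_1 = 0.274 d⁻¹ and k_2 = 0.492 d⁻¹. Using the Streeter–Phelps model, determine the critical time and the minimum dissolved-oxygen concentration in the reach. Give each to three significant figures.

t_c ≈ 2.09 d; minimum DO ≈ 6.73 mg/L

Mixed DO = (12.1×8.86 + 0.528×1.68)/(12.1+0.528) = 108.1/12.63 = 8.560 mg/L.
Mixed L₀ = (12.1×3.51 + 0.528×191)/(12.63) = 143.3/12.63 = 11.35 mg/L.
Initial deficit D₀ = C_s − DO₀ = 10.3 − 8.560 = 1.740 mg/L.
t_c = (1/0.2180) ln[(0.492/0.274)(1 − 1.740×0.2180/(0.274×11.35))] = 4.587 × ln(1.577) = 2.088 d.
D_c = (0.274/0.492) × 11.35 × e^(−0.274×2.088) = 0.5569 × 11.35 × 0.5643 = 3.567 mg/L.
Minimum DO = 10.3 − 3.567 = 6.733 mg/L.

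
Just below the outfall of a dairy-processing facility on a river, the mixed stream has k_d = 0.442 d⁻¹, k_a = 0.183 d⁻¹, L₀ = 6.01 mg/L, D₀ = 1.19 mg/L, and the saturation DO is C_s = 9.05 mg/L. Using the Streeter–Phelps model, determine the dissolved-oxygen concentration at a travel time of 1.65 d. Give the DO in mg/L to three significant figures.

DO ≈ 5.53 mg/L

k_d L₀/(k_a−k_d) = 0.442×6.01/(0.183−0.442) = 2.656/-0.2590 = -10.26 mg/L.
e^(−k_d t) = e^(−0.442×1.650) = 0.4822; e^(−k_a t) = e^(−0.183×1.650) = 0.7394.
D = -10.26 × (0.4822 − 0.7394) + 1.19 × 0.7394 = 2.637 + 0.8799 = 3.517 mg/L.
DO = C_s − D = 9.05 − 3.517 = 5.533 mg/L.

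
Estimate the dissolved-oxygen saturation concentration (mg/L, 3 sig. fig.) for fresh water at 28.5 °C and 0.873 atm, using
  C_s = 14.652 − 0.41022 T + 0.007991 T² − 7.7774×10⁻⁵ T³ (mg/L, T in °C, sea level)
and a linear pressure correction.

C_s ≈ 6.68 mg/L

At sea level: C_s = 14.652 − 0.41022×28.5 + 0.007991×28.5² − 7.7774×10⁻⁵×28.5³ = 7.651 mg/L.
Pressure correction: C_s' = 7.651 × 0.873 = 6.679 mg/L.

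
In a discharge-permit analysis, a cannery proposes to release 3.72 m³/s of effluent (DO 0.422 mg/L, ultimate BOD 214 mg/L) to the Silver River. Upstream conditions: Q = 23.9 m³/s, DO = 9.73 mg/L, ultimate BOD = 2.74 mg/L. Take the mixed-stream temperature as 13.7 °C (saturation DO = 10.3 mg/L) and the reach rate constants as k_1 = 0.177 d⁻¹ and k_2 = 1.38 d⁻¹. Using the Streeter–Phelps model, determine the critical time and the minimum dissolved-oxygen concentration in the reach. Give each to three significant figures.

t_c ≈ 1.29 d; minimum DO ≈ 7.11 mg/L

Mixed DO = (23.9×9.73 + 3.72×0.422)/(23.9+3.72) = 234.1/27.62 = 8.476 mg/L.
Mixed L₀ = (23.9×2.74 + 3.72×214)/(27.62) = 861.6/27.62 = 31.19 mg/L.
Initial deficit D₀ = C_s − DO₀ = 10.3 − 8.476 = 1.824 mg/L.
t_c = (1/1.203) ln[(1.38/0.177)(1 − 1.824×1.203/(0.177×31.19))] = 0.8313 × ln(4.699) = 1.286 d.
D_c = (0.177/1.38) × 31.19 × e^(−0.177×1.286) = 0.1283 × 31.19 × 0.7964 = 3.186 mg/L.
Minimum DO = 10.3 − 3.186 = 7.114 mg/L.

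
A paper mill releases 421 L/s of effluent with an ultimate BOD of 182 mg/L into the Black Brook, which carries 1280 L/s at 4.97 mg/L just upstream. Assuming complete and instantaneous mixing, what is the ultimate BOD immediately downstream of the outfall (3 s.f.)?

48.8 mg/L

Flow-weighted mixing: C = (Q_r C_r + Q_w C_w)/(Q_r + Q_w)
= (1280×4.97 + 421×182)/(1280 + 421) = 82980/1701 = 48.79 mg/L.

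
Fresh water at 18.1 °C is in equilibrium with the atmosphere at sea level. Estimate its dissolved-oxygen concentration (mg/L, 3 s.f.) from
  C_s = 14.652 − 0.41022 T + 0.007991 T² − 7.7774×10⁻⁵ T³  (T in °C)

C_s = 14.652 − 0.41022×18.1 + 0.007991×18.1² − 7.7774×10⁻⁵×18.1³ = 9.384 mg/L.

C_s ≈ 9.38 mg/L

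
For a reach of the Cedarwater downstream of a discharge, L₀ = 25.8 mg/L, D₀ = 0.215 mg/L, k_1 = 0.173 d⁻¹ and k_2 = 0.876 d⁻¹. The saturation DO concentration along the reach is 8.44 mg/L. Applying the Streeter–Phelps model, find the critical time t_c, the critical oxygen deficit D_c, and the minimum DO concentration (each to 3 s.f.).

With k_2/k_1 = 5.064 and 1 − D₀(k_2−k_1)/(k_1 L₀) = 0.9661,
t_c = ln(5.064 × 0.9661) / (0.876 − 0.173) = ln(4.892) / 0.7030 = 1.588/0.7030 = 2.258 d.
D_c = (k_1/k_2) L₀ e^(−k_1 t_c) = (0.173/0.876) × 25.8 × e^(−0.173×2.258) = 0.1975 × 25.8 × 0.6766 = 3.447 mg/L.
Minimum DO = C_s − D_c = 8.44 − 3.447 = 4.993 mg/L.

t_c ≈ 2.26 d; D_c ≈ 3.45 mg/L; min DO ≈ 4.99 mg/L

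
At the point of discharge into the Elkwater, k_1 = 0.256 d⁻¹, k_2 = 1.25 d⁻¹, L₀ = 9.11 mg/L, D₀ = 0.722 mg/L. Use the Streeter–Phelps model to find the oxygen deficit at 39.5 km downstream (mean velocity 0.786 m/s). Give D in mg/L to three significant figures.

D ≈ 1.24 mg/L

Travel time t = x/v = 39.5 km / (0.786 m/s) = 39500 m / 0.786 m/s = 50250 s = 0.5816 d.
k_1 L₀/(k_2−k_1) = 0.256×9.11/(1.25−0.256) = 2.332/0.9940 = 2.346 mg/L.
e^(−k_1 t) = e^(−0.256×0.5816) = 0.8617; e^(−k_2 t) = e^(−1.25×0.5816) = 0.4833.
D = 2.346 × (0.8617 − 0.4833) + 0.722 × 0.4833 = 0.8876 + 0.3490 = 1.237 mg/L.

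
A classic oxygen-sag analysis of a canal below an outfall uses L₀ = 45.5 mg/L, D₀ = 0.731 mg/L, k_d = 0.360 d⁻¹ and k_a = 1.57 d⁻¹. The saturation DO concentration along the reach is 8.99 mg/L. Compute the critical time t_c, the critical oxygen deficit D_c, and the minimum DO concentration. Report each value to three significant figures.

t_c ≈ 1.17 d; D_c ≈ 6.84 mg/L; min DO ≈ 2.15 mg/L

t_c = [1/(k_a−k_d)] ln[(k_a/k_d)(1 − D₀(k_a−k_d)/(k_d L₀))]
= [1/(1.57−0.360)] ln[(1.57/0.360)(1 − 0.731×1.210/(0.360×45.5))]
= (1/1.210) ln[4.361 × 0.9460] = 0.8264 × ln(4.126) = 0.8264 × 1.417 = 1.171 d.
D_c = (k_d/k_a) L₀ e^(−k_d t_c) = (0.360/1.57) × 45.5 × e^(−0.360×1.171) = 0.2293 × 45.5 × 0.6560 = 6.844 mg/L.
Minimum DO = C_s − D_c = 8.99 − 6.844 = 2.146 mg/L.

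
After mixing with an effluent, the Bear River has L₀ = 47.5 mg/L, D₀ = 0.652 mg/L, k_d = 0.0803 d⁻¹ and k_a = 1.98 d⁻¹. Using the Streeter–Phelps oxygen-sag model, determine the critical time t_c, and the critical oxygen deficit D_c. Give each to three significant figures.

t_c = [1/(k_a−k_d)] ln[(k_a/k_d)(1 − D₀(k_a−k_d)/(k_d L₀))]
= [1/(1.98−0.0803)] ln[(1.98/0.0803)(1 − 0.652×1.900/(0.0803×47.5))]
= (1/1.900) ln[24.66 × 0.6753] = 0.5264 × ln(16.65) = 0.5264 × 2.812 = 1.480 d.
D_c = (k_d/k_a) L₀ e^(−k_d t_c) = (0.0803/1.98) × 47.5 × e^(−0.0803×1.480) = 0.04056 × 47.5 × 0.8879 = 1.710 mg/L.

t_c ≈ 1.48 d; D_c ≈ 1.71 mg/L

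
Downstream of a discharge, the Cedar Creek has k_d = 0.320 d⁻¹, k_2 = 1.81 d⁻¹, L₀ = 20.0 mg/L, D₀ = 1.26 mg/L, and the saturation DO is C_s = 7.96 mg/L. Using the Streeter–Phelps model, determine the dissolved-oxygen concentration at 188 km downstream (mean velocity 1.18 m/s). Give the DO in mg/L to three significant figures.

Travel time t = x/v = 188 km / (1.18 m/s) = 188000 m / 1.18 m/s = 159300 s = 1.844 d.
k_d L₀/(k_2−k_d) = 0.320×20.0/(1.81−0.320) = 6.400/1.490 = 4.295 mg/L.
e^(−k_d t) = e^(−0.320×1.844) = 0.5543; e^(−k_2 t) = e^(−1.81×1.844) = 0.03552.
D = 4.295 × (0.5543 − 0.03552) + 1.26 × 0.03552 = 2.228 + 0.04476 = 2.273 mg/L.
DO = C_s − D = 7.96 − 2.273 = 5.687 mg/L.

DO ≈ 5.69 mg/L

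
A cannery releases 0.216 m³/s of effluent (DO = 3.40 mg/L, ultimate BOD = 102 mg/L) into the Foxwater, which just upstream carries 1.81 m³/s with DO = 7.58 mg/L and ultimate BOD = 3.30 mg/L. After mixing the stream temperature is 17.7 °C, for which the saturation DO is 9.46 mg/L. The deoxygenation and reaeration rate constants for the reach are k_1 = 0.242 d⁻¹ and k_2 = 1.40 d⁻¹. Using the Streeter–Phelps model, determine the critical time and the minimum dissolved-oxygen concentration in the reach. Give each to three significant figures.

Mixed DO = (1.81×7.58 + 0.216×3.40)/(1.81+0.216) = 14.45/2.026 = 7.134 mg/L.
Mixed L₀ = (1.81×3.30 + 0.216×102)/(2.026) = 28.00/2.026 = 13.82 mg/L.
Initial deficit D₀ = C_s − DO₀ = 9.46 − 7.134 = 2.326 mg/L.
t_c = (1/1.158) ln[(1.40/0.242)(1 − 2.326×1.158/(0.242×13.82))] = 0.8636 × ln(1.128) = 0.1037 d.
D_c = (0.242/1.40) × 13.82 × e^(−0.242×0.1037) = 0.1729 × 13.82 × 0.9752 = 2.330 mg/L.
Minimum DO = 9.46 − 2.330 = 7.130 mg/L.

t_c ≈ 0.104 d; minimum DO ≈ 7.13 mg/L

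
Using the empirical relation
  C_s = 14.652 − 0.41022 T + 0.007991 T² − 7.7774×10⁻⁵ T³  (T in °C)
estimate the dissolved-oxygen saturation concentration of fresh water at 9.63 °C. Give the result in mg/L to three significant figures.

C_s = 14.652 − 0.41022×9.63 + 0.007991×9.63² − 7.7774×10⁻⁵×9.63³ = 11.37 mg/L.

C_s ≈ 11.4 mg/L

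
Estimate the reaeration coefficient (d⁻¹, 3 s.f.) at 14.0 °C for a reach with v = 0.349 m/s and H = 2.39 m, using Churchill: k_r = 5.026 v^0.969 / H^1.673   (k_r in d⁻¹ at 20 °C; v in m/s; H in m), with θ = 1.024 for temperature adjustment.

k_r ≈ 0.366 d⁻¹

k_r(20) = 5.026 × 0.349^0.969 / 2.39^1.673 = 5.026 × 0.3606 / 4.296 = 0.4219 d⁻¹.
k_r(14.0) = 0.4219 × 1.024^(14.0−20) = 0.4219 × 0.8674 = 0.3659 d⁻¹.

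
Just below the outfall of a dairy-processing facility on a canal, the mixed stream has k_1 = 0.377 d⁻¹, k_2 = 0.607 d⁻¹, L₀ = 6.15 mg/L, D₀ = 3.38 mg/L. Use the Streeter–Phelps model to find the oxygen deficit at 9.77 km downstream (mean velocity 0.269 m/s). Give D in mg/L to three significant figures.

D ≈ 3.41 mg/L

Travel time t = x/v = 9.77 km / (0.269 m/s) = 9770 m / 0.269 m/s = 36320 s = 0.4204 d.
k_1 L₀/(k_2−k_1) = 0.377×6.15/(0.607−0.377) = 2.319/0.2300 = 10.08 mg/L.
e^(−k_1 t) = e^(−0.377×0.4204) = 0.8534; e^(−k_2 t) = e^(−0.607×0.4204) = 0.7748.
D = 10.08 × (0.8534 − 0.7748) + 3.38 × 0.7748 = 0.7929 + 2.619 = 3.412 mg/L.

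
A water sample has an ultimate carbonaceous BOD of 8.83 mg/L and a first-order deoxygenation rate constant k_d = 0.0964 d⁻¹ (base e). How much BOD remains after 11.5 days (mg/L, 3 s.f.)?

L ≈ 2.91 mg/L

L_t = L₀ e^(−k_d t) = 8.83 × e^(−0.0964×11.5) = 8.83 × 0.3300 = 2.914 mg/L.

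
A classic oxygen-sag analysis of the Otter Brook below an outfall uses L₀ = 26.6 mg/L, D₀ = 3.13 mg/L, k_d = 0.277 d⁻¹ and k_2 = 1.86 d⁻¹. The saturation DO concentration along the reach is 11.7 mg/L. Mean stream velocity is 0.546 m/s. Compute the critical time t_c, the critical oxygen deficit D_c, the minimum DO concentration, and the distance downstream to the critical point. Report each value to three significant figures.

t_c ≈ 0.498 d; D_c ≈ 3.45 mg/L; min DO ≈ 8.25 mg/L; x_c ≈ 23.5 km

t_c = [1/(k_2−k_d)] ln[(k_2/k_d)(1 − D₀(k_2−k_d)/(k_d L₀))]
= [1/(1.86−0.277)] ln[(1.86/0.277)(1 − 3.13×1.583/(0.277×26.6))]
= (1/1.583) ln[6.715 × 0.3275] = 0.6317 × ln(2.199) = 0.6317 × 0.7882 = 0.4979 d.
L(t_c) = L₀ e^(−k_d t_c) = 26.6 × 0.8712 = 23.17 mg/L, and at the critical point k_2 D_c = k_d L, so D_c = (0.277/1.86) × 23.17 = 3.451 mg/L.
Minimum DO = C_s − D_c = 11.7 − 3.451 = 8.249 mg/L.
x_c = v t_c = 0.546 m/s × 0.4979 d × 86400 s/d = 23490 m ≈ 23.5 km.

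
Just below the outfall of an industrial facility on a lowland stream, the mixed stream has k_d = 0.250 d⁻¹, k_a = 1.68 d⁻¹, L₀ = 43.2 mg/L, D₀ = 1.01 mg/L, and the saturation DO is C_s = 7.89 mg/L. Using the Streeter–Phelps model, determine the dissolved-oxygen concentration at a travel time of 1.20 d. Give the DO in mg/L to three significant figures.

k_d L₀/(k_a−k_d) = 0.250×43.2/(1.68−0.250) = 10.80/1.430 = 7.552 mg/L.
e^(−k_d t) = e^(−0.250×1.200) = 0.7408; e^(−k_a t) = e^(−1.68×1.200) = 0.1332.
D = 7.552 × (0.7408 − 0.1332) + 1.01 × 0.1332 = 4.589 + 0.1345 = 4.724 mg/L.
DO = C_s − D = 7.89 − 4.724 = 3.166 mg/L.

DO ≈ 3.17 mg/L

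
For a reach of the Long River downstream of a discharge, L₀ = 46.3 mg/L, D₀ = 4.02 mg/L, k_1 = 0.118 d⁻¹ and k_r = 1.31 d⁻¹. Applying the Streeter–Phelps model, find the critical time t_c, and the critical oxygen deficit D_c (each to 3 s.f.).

t_c ≈ 0.261 d; D_c ≈ 4.04 mg/L

t_c = [1/(k_r−k_1)] ln[(k_r/k_1)(1 − D₀(k_r−k_1)/(k_1 L₀))]
= [1/(1.31−0.118)] ln[(1.31/0.118)(1 − 4.02×1.192/(0.118×46.3))]
= (1/1.192) ln[11.10 × 0.1229] = 0.8389 × ln(1.365) = 0.8389 × 0.3109 = 0.2608 d.
D_c = (k_1/k_r) L₀ e^(−k_1 t_c) = (0.118/1.31) × 46.3 × e^(−0.118×0.2608) = 0.09008 × 46.3 × 0.9697 = 4.044 mg/L.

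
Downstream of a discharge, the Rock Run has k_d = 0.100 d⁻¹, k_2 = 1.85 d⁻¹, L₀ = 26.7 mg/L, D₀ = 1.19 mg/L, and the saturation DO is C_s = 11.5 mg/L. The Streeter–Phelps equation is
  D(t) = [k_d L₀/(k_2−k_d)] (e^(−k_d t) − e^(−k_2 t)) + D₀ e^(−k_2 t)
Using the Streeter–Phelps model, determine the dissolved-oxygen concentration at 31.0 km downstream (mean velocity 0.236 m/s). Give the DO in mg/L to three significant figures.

Travel time t = x/v = 31.0 km / (0.236 m/s) = 31000 m / 0.236 m/s = 131400 s = 1.520 d.
k_d L₀/(k_2−k_d) = 0.100×26.7/(1.85−0.100) = 2.670/1.750 = 1.526 mg/L.
e^(−k_d t) = e^(−0.100×1.520) = 0.8590; e^(−k_2 t) = e^(−1.85×1.520) = 0.06005.
D = 1.526 × (0.8590 − 0.06005) + 1.19 × 0.06005 = 1.219 + 0.07146 = 1.290 mg/L.
DO = C_s − D = 11.5 − 1.290 = 10.21 mg/L.

DO ≈ 10.2 mg/L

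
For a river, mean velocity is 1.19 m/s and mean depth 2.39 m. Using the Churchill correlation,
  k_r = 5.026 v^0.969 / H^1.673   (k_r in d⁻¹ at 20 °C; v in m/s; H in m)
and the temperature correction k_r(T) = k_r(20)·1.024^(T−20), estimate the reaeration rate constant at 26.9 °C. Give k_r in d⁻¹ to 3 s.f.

k_r ≈ 1.63 d⁻¹

k_r(20) = 5.026 × 1.19^0.969 / 2.39^1.673 = 5.026 × 1.184 / 4.296 = 1.385 d⁻¹.
k_r(26.9) = 1.385 × 1.024^(26.9−20) = 1.385 × 1.178 = 1.631 d⁻¹.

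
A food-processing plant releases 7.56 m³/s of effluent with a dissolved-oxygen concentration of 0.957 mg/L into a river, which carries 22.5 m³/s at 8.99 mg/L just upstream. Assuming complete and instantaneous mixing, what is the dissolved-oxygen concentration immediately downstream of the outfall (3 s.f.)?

6.97 mg/L

Flow-weighted mixing: C = (Q_r C_r + Q_w C_w)/(Q_r + Q_w)
= (22.5×8.99 + 7.56×0.957)/(22.5 + 7.56) = 209.5/30.06 = 6.970 mg/L.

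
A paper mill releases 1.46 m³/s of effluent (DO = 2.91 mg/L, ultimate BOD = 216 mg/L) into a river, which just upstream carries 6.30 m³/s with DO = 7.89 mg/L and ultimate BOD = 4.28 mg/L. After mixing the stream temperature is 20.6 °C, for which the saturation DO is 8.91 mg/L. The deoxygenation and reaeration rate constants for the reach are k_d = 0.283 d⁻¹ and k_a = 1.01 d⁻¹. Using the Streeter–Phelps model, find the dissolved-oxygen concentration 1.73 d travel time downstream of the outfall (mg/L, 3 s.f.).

Mixed DO = (6.30×7.89 + 1.46×2.91)/(6.30+1.46) = 53.96/7.760 = 6.953 mg/L.
Mixed L₀ = (6.30×4.28 + 1.46×216)/(7.760) = 342.3/7.760 = 44.11 mg/L.
Initial deficit D₀ = C_s − DO₀ = 8.91 − 6.953 = 1.957 mg/L.
D(1.73) = [0.283×44.11/(1.01−0.283)](e^(−0.283×1.73) − e^(−1.01×1.73)) + 1.957 e^(−1.01×1.73)
= 17.17 × (0.6129 − 0.1742) + 1.957 × 0.1742 = 7.873 mg/L.
DO = 8.91 − 7.873 = 1.037 mg/L.

DO ≈ 1.04 mg/L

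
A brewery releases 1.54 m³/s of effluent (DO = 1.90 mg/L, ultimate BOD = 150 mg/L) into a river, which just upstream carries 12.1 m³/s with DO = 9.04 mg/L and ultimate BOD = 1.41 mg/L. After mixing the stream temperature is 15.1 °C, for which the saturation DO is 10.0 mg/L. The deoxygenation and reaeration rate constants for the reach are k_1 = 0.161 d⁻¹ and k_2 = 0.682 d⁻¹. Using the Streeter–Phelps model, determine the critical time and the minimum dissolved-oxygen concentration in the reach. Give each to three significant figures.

t_c ≈ 2.05 d; minimum DO ≈ 6.91 mg/L

Mixed DO = (12.1×9.04 + 1.54×1.90)/(12.1+1.54) = 112.3/13.64 = 8.234 mg/L.
Mixed L₀ = (12.1×1.41 + 1.54×150)/(13.64) = 248.1/13.64 = 18.19 mg/L.
Initial deficit D₀ = C_s − DO₀ = 10.0 − 8.234 = 1.766 mg/L.
t_c = (1/0.5210) ln[(0.682/0.161)(1 − 1.766×0.5210/(0.161×18.19))] = 1.919 × ln(2.905) = 2.047 d.
D_c = (0.161/0.682) × 18.19 × e^(−0.161×2.047) = 0.2361 × 18.19 × 0.7193 = 3.088 mg/L.
Minimum DO = 10.0 − 3.088 = 6.912 mg/L.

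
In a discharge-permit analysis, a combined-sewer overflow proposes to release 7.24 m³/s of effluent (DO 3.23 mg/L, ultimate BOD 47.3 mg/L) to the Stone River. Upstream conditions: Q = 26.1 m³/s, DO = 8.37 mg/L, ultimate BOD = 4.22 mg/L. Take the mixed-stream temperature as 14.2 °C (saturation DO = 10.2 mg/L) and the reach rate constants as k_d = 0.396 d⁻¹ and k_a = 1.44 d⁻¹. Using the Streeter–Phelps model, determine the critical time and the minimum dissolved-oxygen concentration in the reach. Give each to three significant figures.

Mixed DO = (26.1×8.37 + 7.24×3.23)/(26.1+7.24) = 241.8/33.34 = 7.254 mg/L.
Mixed L₀ = (26.1×4.22 + 7.24×47.3)/(33.34) = 452.6/33.34 = 13.58 mg/L.
Initial deficit D₀ = C_s − DO₀ = 10.2 − 7.254 = 2.946 mg/L.
t_c = (1/1.044) ln[(1.44/0.396)(1 − 2.946×1.044/(0.396×13.58))] = 0.9579 × ln(1.556) = 0.4233 d.
D_c = (0.396/1.44) × 13.58 × e^(−0.396×0.4233) = 0.2750 × 13.58 × 0.8457 = 3.157 mg/L.
Minimum DO = 10.2 − 3.157 = 7.043 mg/L.

t_c ≈ 0.423 d; minimum DO ≈ 7.04 mg/L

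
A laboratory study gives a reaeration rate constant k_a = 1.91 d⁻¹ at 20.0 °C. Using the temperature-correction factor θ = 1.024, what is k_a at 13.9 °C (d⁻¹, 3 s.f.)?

k_a ≈ 1.65 d⁻¹

k_a(T₂) = k_a(T₁) · θ^(T₂−T₁) = 1.91 × 1.024^(13.9−20.0)
= 1.91 × 1.024^-6.10 = 1.91 × 0.8653 = 1.653 d⁻¹.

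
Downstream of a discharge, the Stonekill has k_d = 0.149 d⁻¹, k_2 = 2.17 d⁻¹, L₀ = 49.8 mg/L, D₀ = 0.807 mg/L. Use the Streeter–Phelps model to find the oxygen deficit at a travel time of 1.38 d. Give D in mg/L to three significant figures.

k_d L₀/(k_2−k_d) = 0.149×49.8/(2.17−0.149) = 7.420/2.021 = 3.672 mg/L.
e^(−k_d t) = e^(−0.149×1.380) = 0.8141; e^(−k_2 t) = e^(−2.17×1.380) = 0.05006.
D = 3.672 × (0.8141 − 0.05006) + 0.807 × 0.05006 = 2.805 + 0.04040 = 2.846 mg/L.

D ≈ 2.85 mg/L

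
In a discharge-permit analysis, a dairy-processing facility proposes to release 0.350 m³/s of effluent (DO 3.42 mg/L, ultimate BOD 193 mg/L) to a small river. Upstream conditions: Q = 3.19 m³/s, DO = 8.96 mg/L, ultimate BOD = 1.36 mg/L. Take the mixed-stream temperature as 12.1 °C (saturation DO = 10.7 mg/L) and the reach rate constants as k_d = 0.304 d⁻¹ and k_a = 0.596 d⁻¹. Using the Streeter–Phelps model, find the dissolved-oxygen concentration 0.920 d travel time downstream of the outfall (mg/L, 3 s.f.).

Mixed DO = (3.19×8.96 + 0.350×3.42)/(3.19+0.350) = 29.78/3.540 = 8.412 mg/L.
Mixed L₀ = (3.19×1.36 + 0.350×193)/(3.540) = 71.89/3.540 = 20.31 mg/L.
Initial deficit D₀ = C_s − DO₀ = 10.7 − 8.412 = 2.288 mg/L.
D(0.920) = [0.304×20.31/(0.596−0.304)](e^(−0.304×0.920) − e^(−0.596×0.920)) + 2.288 e^(−0.596×0.920)
= 21.14 × (0.7560 − 0.5779) + 2.288 × 0.5779 = 5.088 mg/L.
DO = 10.7 − 5.088 = 5.612 mg/L.

DO ≈ 5.61 mg/L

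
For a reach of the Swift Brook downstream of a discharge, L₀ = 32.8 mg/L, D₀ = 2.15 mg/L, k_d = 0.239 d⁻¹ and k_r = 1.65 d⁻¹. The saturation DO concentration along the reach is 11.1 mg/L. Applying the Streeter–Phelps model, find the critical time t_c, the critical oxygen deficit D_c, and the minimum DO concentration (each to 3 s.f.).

t_c ≈ 1.02 d; D_c ≈ 3.72 mg/L; min DO ≈ 7.38 mg/L

At the critical point dD/dt = 0, so k_d L₀ e^(−k_d t) = k_r D. Substituting D(t) from the Streeter–Phelps equation and solving for t gives
t_c = ln[(k_r/k_d)(1 − D₀(k_r−k_d)/(k_d L₀))] / (k_r−k_d).
Here k_r−k_d = 1.411 d⁻¹ and 1 − D₀(k_r−k_d)/(k_d L₀) = 1 − 2.15×1.411/(0.239×32.8) = 0.6130, so
t_c = ln(6.904 × 0.6130) / 1.411 = 1.443 / 1.411 = 1.022 d.
D_c = (k_d/k_r) L₀ e^(−k_d t_c) = (0.239/1.65) × 32.8 × e^(−0.239×1.022) = 0.1448 × 32.8 × 0.7832 = 3.721 mg/L.
Minimum DO = C_s − D_c = 11.1 − 3.721 = 7.379 mg/L.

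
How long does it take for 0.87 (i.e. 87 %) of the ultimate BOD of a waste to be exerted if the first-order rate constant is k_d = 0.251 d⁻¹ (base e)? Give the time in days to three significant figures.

y/L₀ = 1 − e^(−k_d t) = 0.87 ⇒ e^(−k_d t) = 0.130
t = −ln(0.130) / 0.251 = 2.040 / 0.251 = 8.128 d.

t ≈ 8.13 d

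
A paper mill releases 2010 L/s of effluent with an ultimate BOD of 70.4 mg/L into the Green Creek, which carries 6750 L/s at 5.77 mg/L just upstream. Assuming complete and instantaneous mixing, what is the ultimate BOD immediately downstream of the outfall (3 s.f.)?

Flow-weighted mixing: C = (Q_r C_r + Q_w C_w)/(Q_r + Q_w)
= (6750×5.77 + 2010×70.4)/(6750 + 2010) = 180500/8760 = 20.60 mg/L.

20.6 mg/L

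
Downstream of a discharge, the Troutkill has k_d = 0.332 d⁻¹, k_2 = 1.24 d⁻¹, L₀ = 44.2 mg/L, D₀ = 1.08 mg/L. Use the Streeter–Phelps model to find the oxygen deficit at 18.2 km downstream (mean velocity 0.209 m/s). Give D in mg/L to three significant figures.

D ≈ 7.24 mg/L

Travel time t = x/v = 18.2 km / (0.209 m/s) = 18200 m / 0.209 m/s = 87080 s = 1.008 d.
k_d L₀/(k_2−k_d) = 0.332×44.2/(1.24−0.332) = 14.67/0.9080 = 16.16 mg/L.
e^(−k_d t) = e^(−0.332×1.008) = 0.7156; e^(−k_2 t) = e^(−1.24×1.008) = 0.2866.
D = 16.16 × (0.7156 − 0.2866) + 1.08 × 0.2866 = 6.934 + 0.3095 = 7.243 mg/L.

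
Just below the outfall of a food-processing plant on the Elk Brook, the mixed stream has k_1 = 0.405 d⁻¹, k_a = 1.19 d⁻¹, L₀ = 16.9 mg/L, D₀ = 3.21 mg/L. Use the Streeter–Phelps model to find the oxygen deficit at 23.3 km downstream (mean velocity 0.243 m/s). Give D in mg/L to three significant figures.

D ≈ 4.09 mg/L

Travel time t = x/v = 23.3 km / (0.243 m/s) = 23300 m / 0.243 m/s = 95880 s = 1.110 d.
k_1 L₀/(k_a−k_1) = 0.405×16.9/(1.19−0.405) = 6.845/0.7850 = 8.719 mg/L.
e^(−k_1 t) = e^(−0.405×1.110) = 0.6380; e^(−k_a t) = e^(−1.19×1.110) = 0.2670.
D = 8.719 × (0.6380 − 0.2670) + 3.21 × 0.2670 = 3.235 + 0.8570 = 4.092 mg/L.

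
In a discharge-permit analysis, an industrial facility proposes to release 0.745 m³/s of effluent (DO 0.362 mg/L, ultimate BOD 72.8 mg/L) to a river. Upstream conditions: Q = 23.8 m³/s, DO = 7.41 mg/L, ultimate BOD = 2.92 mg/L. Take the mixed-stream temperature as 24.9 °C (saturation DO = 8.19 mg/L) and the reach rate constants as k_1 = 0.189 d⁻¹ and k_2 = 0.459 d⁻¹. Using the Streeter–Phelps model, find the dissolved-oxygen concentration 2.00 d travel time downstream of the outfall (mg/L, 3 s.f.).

Mixed DO = (23.8×7.41 + 0.745×0.362)/(23.8+0.745) = 176.6/24.55 = 7.196 mg/L.
Mixed L₀ = (23.8×2.92 + 0.745×72.8)/(24.55) = 123.7/24.55 = 5.041 mg/L.
Initial deficit D₀ = C_s − DO₀ = 8.19 − 7.196 = 0.9939 mg/L.
D(2.00) = [0.189×5.041/(0.459−0.189)](e^(−0.189×2.00) − e^(−0.459×2.00)) + 0.9939 e^(−0.459×2.00)
= 3.529 × (0.6852 − 0.3993) + 0.9939 × 0.3993 = 1.406 mg/L.
DO = 8.19 − 1.406 = 6.784 mg/L.

DO ≈ 6.78 mg/L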